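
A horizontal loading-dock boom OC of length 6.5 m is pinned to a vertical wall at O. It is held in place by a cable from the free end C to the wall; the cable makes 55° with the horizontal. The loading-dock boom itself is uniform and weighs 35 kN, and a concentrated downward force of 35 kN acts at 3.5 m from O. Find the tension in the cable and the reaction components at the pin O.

ΣM about O: T·sin55°·6.5 − 35·3.25 − 35·3.5 = 0 → T = 236.25/(6.5·0.819152) = 44.3705 ≈ 44.37 kN.
ΣF_x = 0: O_x − T·cos55° = 0 → O_x = 44.3705 × 0.573576 = 25.45 kN.
ΣF_y = 0: O_y + T·sin55° − 35 − 35 = 0 → O_y = 70 − 44.3705 × 0.819152 = 33.65 kN.

T = 44.37 kN, O_x = 25.45 kN, O_y = 33.65 kN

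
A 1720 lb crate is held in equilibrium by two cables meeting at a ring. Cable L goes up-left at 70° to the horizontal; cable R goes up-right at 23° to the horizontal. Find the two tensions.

ΣF_x = 0: −T_L·cos70° + T_R·cos23° = 0 → T_R = 0.371557·T_L.
ΣF_y = 0: T_L·sin70° + T_R·sin23° = 1720.
Substitute: T_L·(0.939693 + 0.371557·0.390731) = 1720 → T_L = 1585.44 ≈ 1585 lb.
Then T_R = 0.371557 × 1585.44 = 589.1 lb.

T_L = 1585 lb, T_R = 589.1 lb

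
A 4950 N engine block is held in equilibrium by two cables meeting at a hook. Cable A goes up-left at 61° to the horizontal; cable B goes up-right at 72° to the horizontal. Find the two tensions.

T_A = 2092 N, T_B = 3281 N

ΣF_x = 0: −T_A·cos61° + T_B·cos72° = 0 → T_B = 1.56888·T_A.
ΣF_y = 0: T_A·sin61° + T_B·sin72° = 4950.
Substitute: T_A·(0.87462 + 1.56888·0.951057) = 4950 → T_A = 2091.51 ≈ 2092 N.
Then T_B = 1.56888 × 2091.51 = 3281 N.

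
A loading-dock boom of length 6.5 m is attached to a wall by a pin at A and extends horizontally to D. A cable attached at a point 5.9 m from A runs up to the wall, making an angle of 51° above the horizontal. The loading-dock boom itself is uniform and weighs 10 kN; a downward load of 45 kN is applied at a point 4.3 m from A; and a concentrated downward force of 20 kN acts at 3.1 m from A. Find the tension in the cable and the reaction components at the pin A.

T = 62.81 kN, A_x = 39.53 kN, A_y = 26.19 kN

ΣM about A: T·sin51°·5.9 − 10·3.25 − 45·4.3 − 20·3.1 = 0 → T = 288/(5.9·0.777146) = 62.8113 ≈ 62.81 kN.
ΣF_x = 0: A_x − T·cos51° = 0 → A_x = 62.8113 × 0.62932 = 39.53 kN.
ΣF_y = 0: A_y + T·sin51° − 10 − 45 − 20 = 0 → A_y = 75 − 62.8113 × 0.777146 = 26.19 kN.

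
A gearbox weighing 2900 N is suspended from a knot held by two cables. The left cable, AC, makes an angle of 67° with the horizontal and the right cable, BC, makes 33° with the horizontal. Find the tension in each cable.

T_AC = 2470 N, T_BC = 1151 N

ΣF_x = 0: −T_AC·cos67° + T_BC·cos33° = 0 → T_BC = 0.465893·T_AC.
ΣF_y = 0: T_AC·sin67° + T_BC·sin33° = 2900.
Substitute: T_AC·(0.920505 + 0.465893·0.544639) = 2900 → T_AC = 2469.66 ≈ 2470 N.
Then T_BC = 0.465893 × 2469.66 = 1151 N.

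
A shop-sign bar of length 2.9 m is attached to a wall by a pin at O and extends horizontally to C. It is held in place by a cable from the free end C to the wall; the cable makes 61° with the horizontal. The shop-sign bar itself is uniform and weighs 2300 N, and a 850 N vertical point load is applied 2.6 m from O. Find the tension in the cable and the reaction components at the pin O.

T = 2186 N, O_x = 1060 N, O_y = 1238 N

ΣM about O: T·sin61°·2.9 − 2300·1.45 − 850·2.6 = 0 → T = 5545/(2.9·0.87462) = 2186.17 ≈ 2186 N.
ΣF_x = 0: O_x − T·cos61° = 0 → O_x = 2186.17 × 0.48481 = 1060 N.
ΣF_y = 0: O_y + T·sin61° − 2300 − 850 = 0 → O_y = 3150 − 2186.17 × 0.87462 = 1238 N.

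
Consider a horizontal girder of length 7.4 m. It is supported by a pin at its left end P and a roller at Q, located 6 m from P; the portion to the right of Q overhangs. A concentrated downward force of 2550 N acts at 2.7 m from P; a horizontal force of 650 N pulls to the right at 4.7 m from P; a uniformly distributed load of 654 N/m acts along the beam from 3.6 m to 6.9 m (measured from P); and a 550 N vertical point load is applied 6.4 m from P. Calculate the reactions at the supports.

Resultant of the distributed load: 654 × 3.3 = 2158.2 N at 5.25 m from P.
ΣM about P: Q_y·6 − 2550·2.7 − (654·3.3)·5.25 − 550·6.4 = 0 → Q_y = 21735.55/6 = 3622.59 ≈ 3623 N.
ΣF_y = 0: P_y + 3622.59 − 2550 − 654·3.3 − 550 = 0 → P_y = 1636 N.
ΣF_x = 0: P_x + 650 = 0 → P_x = -650.0 N.

P_x = -650.0 N, P_y = 1636 N, Q_y = 3623 N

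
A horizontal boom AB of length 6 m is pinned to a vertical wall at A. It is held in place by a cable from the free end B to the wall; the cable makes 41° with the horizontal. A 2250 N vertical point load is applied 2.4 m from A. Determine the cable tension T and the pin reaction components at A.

T = 1372 N, A_x = 1035 N, A_y = 1350 N

ΣM about A: T·sin41°·6 − 2250·2.4 = 0 → T = 5400/(6·0.656059) = 1371.83 ≈ 1372 N.
ΣF_x = 0: A_x − T·cos41° = 0 → A_x = 1371.83 × 0.75471 = 1035 N.
ΣF_y = 0: A_y + T·sin41° − 2250 = 0 → A_y = 2250 − 1371.83 × 0.656059 = 1350 N.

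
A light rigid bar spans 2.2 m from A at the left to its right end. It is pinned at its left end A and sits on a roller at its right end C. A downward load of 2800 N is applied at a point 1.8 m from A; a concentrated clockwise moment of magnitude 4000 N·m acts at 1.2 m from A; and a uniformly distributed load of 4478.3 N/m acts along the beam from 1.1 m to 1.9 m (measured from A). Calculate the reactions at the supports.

Resultant of the distributed load: 4478.3 × 0.8 = 3582.64 N at 1.5 m from A.
Moments about A: C_y·2.2 − 2800·1.8 − 4000 − (4478.3·0.8)·1.5 = 0 → C_y = 14413.96/2.2 = 6551.8 ≈ 6552 N.
ΣF_y = 0: A_y + 6551.8 − 2800 − 4478.3·0.8 = 0 → A_y = -169.2 N.
ΣF_x = 0: no horizontal applied forces, so A_x = 0.

A_x = 0, A_y = -169.2 N, C_y = 6552 N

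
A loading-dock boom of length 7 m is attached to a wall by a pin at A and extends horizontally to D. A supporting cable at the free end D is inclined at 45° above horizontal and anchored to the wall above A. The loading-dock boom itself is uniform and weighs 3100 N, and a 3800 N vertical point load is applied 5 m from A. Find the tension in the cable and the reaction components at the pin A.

ΣM about A: T·sin45°·7 − 3100·3.5 − 3800·5 = 0 → T = 29850/(7·0.707107) = 6030.61 ≈ 6031 N.
ΣF_x = 0: A_x − T·cos45° = 0 → A_x = 6030.61 × 0.707107 = 4264 N.
ΣF_y = 0: A_y + T·sin45° − 3100 − 3800 = 0 → A_y = 6900 − 6030.61 × 0.707107 = 2636 N.

T = 6031 N, A_x = 4264 N, A_y = 2636 N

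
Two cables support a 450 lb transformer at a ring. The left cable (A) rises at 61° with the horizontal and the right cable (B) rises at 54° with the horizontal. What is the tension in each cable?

ΣF_x = 0: −T_A·cos61° + T_B·cos54° = 0 → T_B = 0.824807·T_A.
ΣF_y = 0: T_A·sin61° + T_B·sin54° = 450.
Substitute: T_A·(0.87462 + 0.824807·0.809017) = 450 → T_A = 291.847 ≈ 291.8 lb.
Then T_B = 0.824807 × 291.847 = 240.7 lb.

T_A = 291.8 lb, T_B = 240.7 lb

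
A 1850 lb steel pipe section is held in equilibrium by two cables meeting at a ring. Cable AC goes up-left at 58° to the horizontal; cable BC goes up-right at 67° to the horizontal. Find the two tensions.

T_AC = 882.4 lb, T_BC = 1197 lb

ΣF_x = 0: −T_AC·cos58° + T_BC·cos67° = 0 → T_BC = 1.35622·T_AC.
ΣF_y = 0: T_AC·sin58° + T_BC·sin67° = 1850.
Substitute: T_AC·(0.848048 + 1.35622·0.920505) = 1850 → T_AC = 882.442 ≈ 882.4 lb.
Then T_BC = 1.35622 × 882.442 = 1197 lb.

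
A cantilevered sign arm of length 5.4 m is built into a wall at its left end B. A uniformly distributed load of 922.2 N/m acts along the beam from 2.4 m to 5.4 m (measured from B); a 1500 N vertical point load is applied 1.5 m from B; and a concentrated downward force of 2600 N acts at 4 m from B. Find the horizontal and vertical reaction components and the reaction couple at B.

Resultant of the distributed load: 922.2 × 3 = 2766.6 N at 3.9 m from B.
ΣF_x = 0: B_x = 0.
ΣF_y = 0: B_y − 922.2·3 − 1500 − 2600 = 0 → B_y = 6867 N.
ΣM about B: M_B − (922.2·3)·3.9 − 1500·1.5 − 2600·4 = 0 → M_B = 23440 N·m.

B_x = 0, B_y = 6867 N, M_B = 23440 N·m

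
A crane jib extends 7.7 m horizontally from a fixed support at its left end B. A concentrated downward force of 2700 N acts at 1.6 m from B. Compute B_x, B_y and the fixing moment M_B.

B_x = 0, B_y = 2700 N, M_B = 4320 N·m

ΣF_x = 0: B_x = 0.
ΣF_y = 0: B_y − 2700 = 0 → B_y = 2700 N.
ΣM about B: M_B − 2700·1.6 = 0 → M_B = 4320 N·m.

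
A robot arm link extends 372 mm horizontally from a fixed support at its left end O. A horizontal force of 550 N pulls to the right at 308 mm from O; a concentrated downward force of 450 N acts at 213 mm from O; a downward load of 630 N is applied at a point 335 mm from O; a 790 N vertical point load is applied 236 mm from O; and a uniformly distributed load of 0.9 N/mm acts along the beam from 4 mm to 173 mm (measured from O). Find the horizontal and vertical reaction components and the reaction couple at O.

O_x = -550.0 N, O_y = 2022 N, M_O = 506800 N·mm

Resultant of the distributed load: 0.9 × 169 = 152.1 N at 88.5 mm from O.
ΣF_x = 0: O_x + 550 = 0 → O_x = -550.0 N.
ΣF_y = 0: O_y − 450 − 630 − 790 − 0.9·169 = 0 → O_y = 2022 N.
ΣM about O: M_O − 450·213 − 630·335 − 790·236 − (0.9·169)·88.5 = 0 → M_O = 506800 N·mm.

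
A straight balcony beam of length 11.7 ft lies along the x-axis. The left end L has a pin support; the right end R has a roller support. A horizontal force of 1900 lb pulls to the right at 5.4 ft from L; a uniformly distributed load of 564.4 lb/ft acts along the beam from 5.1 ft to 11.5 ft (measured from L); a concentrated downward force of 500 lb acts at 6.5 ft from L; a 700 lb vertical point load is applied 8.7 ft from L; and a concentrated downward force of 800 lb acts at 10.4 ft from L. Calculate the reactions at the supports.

L_x = -1900 lb, L_y = 1540 lb, R_y = 4072 lb

Resultant of the distributed load: 564.4 × 6.4 = 3612.16 lb at 8.3 ft from L.
Taking moments about L: R_y·11.7 − (564.4·6.4)·8.3 − 500·6.5 − 700·8.7 − 800·10.4 = 0 → R_y = 47640.928/11.7 = 4071.87 ≈ 4072 lb.
ΣF_y = 0: L_y + 4071.87 − 564.4·6.4 − 500 − 700 − 800 = 0 → L_y = 1540 lb.
ΣF_x = 0: L_x + 1900 = 0 → L_x = -1900 lb.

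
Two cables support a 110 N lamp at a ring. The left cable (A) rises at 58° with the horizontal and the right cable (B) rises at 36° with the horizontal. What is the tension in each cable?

T_A = 89.21 N, T_B = 58.43 N

ΣF_x = 0: −T_A·cos58° + T_B·cos36° = 0 → T_B = 0.655016·T_A.
ΣF_y = 0: T_A·sin58° + T_B·sin36° = 110.
Substitute: T_A·(0.848048 + 0.655016·0.587785) = 110 → T_A = 89.2092 ≈ 89.21 N.
Then T_B = 0.655016 × 89.2092 = 58.43 N.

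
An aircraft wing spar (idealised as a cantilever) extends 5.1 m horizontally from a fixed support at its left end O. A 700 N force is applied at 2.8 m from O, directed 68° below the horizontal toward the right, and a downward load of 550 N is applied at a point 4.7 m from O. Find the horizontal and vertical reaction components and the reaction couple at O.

ΣF_x = 0: O_x + 700·cos68° = 0 → O_x = -262.2 N.
ΣF_y = 0: O_y − 700·sin68° − 550 = 0 → O_y = 1199 N.
ΣM about O: M_O − 700·sin68°·2.8 − 550·4.7 = 0 → M_O = 4402 N·m.

O_x = -262.2 N, O_y = 1199 N, M_O = 4402 N·m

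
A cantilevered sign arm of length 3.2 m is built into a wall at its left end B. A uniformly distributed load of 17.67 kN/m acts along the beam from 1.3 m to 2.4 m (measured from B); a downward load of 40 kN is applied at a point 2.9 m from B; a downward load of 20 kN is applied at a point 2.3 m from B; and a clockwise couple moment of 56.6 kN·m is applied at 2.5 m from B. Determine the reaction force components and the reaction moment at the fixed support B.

B_x = 0, B_y = 79.44 kN, M_B = 254.6 kN·m

Resultant of the distributed load: 17.67 × 1.1 = 19.437 kN at 1.85 m from B.
ΣF_x = 0: B_x = 0.
ΣF_y = 0: B_y − 17.67·1.1 − 40 − 20 = 0 → B_y = 79.44 kN.
ΣM about B: M_B − (17.67·1.1)·1.85 − 40·2.9 − 20·2.3 − 56.6 = 0 → M_B = 254.6 kN·m.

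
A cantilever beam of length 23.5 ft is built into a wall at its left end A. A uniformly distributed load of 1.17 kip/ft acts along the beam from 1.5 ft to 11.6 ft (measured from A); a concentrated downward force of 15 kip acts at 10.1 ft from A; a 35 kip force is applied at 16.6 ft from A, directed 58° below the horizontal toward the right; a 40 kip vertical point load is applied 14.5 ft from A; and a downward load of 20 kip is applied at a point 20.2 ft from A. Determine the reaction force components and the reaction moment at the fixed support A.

Resultant of the distributed load: 1.17 × 10.1 = 11.817 kip at 6.55 ft from A.
ΣF_x = 0: A_x + 35·cos58° = 0 → A_x = -18.55 kip.
ΣF_y = 0: A_y − 1.17·10.1 − 15 − 35·sin58° − 40 − 20 = 0 → A_y = 116.5 kip.
ΣM about A: M_A − (1.17·10.1)·6.55 − 15·10.1 − 35·sin58°·16.6 − 40·14.5 − 20·20.2 = 0 → M_A = 1706 kip·ft.

A_x = -18.55 kip, A_y = 116.5 kip, M_A = 1706 kip·ft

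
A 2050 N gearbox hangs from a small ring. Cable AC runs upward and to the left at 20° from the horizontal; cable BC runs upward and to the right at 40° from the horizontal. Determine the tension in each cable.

ΣF_x = 0: −T_AC·cos20° + T_BC·cos40° = 0 → T_BC = 1.22668·T_AC.
ΣF_y = 0: T_AC·sin20° + T_BC·sin40° = 2050.
Substitute: T_AC·(0.34202 + 1.22668·0.642788) = 2050 → T_AC = 1813.33 ≈ 1813 N.
Then T_BC = 1.22668 × 1813.33 = 2224 N.

T_AC = 1813 N, T_BC = 2224 N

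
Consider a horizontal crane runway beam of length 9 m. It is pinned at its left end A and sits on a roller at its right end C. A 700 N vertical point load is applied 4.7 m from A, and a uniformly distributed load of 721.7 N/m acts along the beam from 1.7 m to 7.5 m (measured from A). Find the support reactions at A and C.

A_x = 0, A_y = 2381 N, C_y = 2505 N

Resultant of the distributed load: 721.7 × 5.8 = 4185.86 N at 4.6 m from A.
ΣM about A: C_y·9 − 700·4.7 − (721.7·5.8)·4.6 = 0 → C_y = 22544.956/9 = 2505 N.
ΣF_y = 0: A_y + 2505 − 700 − 721.7·5.8 = 0 → A_y = 2381 N.
ΣF_x = 0: no horizontal applied forces, so A_x = 0.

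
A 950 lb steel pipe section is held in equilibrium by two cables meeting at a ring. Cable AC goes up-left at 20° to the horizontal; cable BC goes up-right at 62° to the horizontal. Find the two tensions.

ΣF_x = 0: −T_AC·cos20° + T_BC·cos62° = 0 → T_BC = 2.0016·T_AC.
ΣF_y = 0: T_AC·sin20° + T_BC·sin62° = 950.
Substitute: T_AC·(0.34202 + 2.0016·0.882948) = 950 → T_AC = 450.38 ≈ 450.4 lb.
Then T_BC = 2.0016 × 450.38 = 901.5 lb.

T_AC = 450.4 lb, T_BC = 901.5 lb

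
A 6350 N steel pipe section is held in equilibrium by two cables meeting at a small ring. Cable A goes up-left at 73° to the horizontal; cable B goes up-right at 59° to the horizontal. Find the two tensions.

T_A = 4401 N, T_B = 2498 N

ΣF_x = 0: −T_A·cos73° + T_B·cos59° = 0 → T_B = 0.56767·T_A.
ΣF_y = 0: T_A·sin73° + T_B·sin59° = 6350.
Substitute: T_A·(0.956305 + 0.56767·0.857167) = 6350 → T_A = 4400.88 ≈ 4401 N.
Then T_B = 0.56767 × 4400.88 = 2498 N.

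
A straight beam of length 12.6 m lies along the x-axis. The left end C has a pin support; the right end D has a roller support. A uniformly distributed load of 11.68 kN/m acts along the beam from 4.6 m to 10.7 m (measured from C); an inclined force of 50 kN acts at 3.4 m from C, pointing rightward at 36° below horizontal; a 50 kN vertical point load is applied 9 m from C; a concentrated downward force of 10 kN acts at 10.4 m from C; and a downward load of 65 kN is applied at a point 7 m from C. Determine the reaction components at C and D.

Resultant of the distributed load: 11.68 × 6.1 = 71.248 kN at 7.65 m from C.
Taking moments about C: D_y·12.6 − (11.68·6.1)·7.65 − 50·sin36°·3.4 − 50·9 − 10·10.4 − 65·7 = 0 → D_y = 1653.97/12.6 = 131.267 ≈ 131.3 kN.
ΣF_y = 0: C_y + 131.267 − 11.68·6.1 − 50·sin36° − 50 − 10 − 65 = 0 → C_y = 94.37 kN.
ΣF_x = 0: C_x + 50·cos36° = 0 → C_x = -40.45 kN.

C_x = -40.45 kN, C_y = 94.37 kN, D_y = 131.3 kN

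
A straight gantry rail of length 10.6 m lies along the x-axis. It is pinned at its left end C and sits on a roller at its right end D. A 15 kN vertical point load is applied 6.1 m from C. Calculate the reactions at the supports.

ΣM about C: D_y·10.6 − 15·6.1 = 0 → D_y = 91.5/10.6 = 8.63208 ≈ 8.632 kN.
ΣF_y = 0: C_y + 8.63208 − 15 = 0 → C_y = 6.368 kN.
ΣF_x = 0: no horizontal applied forces, so C_x = 0.

C_x = 0, C_y = 6.368 kN, D_y = 8.632 kN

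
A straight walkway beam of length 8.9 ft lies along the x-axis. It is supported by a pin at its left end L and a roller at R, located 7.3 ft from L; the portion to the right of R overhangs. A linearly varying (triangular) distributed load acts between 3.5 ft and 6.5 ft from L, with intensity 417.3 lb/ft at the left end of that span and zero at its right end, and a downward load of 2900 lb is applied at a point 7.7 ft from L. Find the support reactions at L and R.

L_x = 0, L_y = 81.19 lb, R_y = 3445 lb

Resultant of the triangular load: ½ × 417.3 × 3 = 625.95 lb, acting at 4.5 ft from L (one-third of the span from the peak).
Moments about L: R_y·7.3 − (½·417.3·3)·4.5 − 2900·7.7 = 0 → R_y = 25146.775/7.3 = 3444.76 ≈ 3445 lb.
ΣF_y = 0: L_y + 3444.76 − ½·417.3·3 − 2900 = 0 → L_y = 81.19 lb.
ΣF_x = 0: no horizontal applied forces, so L_x = 0.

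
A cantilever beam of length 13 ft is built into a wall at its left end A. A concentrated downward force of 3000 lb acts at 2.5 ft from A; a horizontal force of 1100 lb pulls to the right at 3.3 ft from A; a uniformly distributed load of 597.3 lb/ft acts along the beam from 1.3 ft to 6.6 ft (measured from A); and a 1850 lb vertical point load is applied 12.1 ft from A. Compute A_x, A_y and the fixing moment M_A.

Resultant of the distributed load: 597.3 × 5.3 = 3165.69 lb at 3.95 ft from A.
ΣF_x = 0: A_x + 1100 = 0 → A_x = -1100 lb.
ΣF_y = 0: A_y − 3000 − 597.3·5.3 − 1850 = 0 → A_y = 8016 lb.
ΣM about A: M_A − 3000·2.5 − (597.3·5.3)·3.95 − 1850·12.1 = 0 → M_A = 42390 lb·ft.

A_x = -1100 lb, A_y = 8016 lb, M_A = 42390 lb·ft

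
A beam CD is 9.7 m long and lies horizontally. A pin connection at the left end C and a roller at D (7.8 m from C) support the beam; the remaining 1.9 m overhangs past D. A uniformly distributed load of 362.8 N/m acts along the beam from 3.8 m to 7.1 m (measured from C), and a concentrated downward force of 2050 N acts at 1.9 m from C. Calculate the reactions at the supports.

C_x = 0, C_y = 1911 N, D_y = 1336 N

Resultant of the distributed load: 362.8 × 3.3 = 1197.24 N at 5.45 m from C.
ΣM about C: D_y·7.8 − (362.8·3.3)·5.45 − 2050·1.9 = 0 → D_y = 10419.958/7.8 = 1335.89 ≈ 1336 N.
ΣF_y = 0: C_y + 1335.89 − 362.8·3.3 − 2050 = 0 → C_y = 1911 N.
ΣF_x = 0: no horizontal applied forces, so C_x = 0.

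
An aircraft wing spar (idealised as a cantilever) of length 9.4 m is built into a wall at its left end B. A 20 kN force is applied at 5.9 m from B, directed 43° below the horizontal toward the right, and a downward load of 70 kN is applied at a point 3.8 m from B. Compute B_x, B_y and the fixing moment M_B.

B_x = -14.63 kN, B_y = 83.64 kN, M_B = 346.5 kN·m

ΣF_x = 0: B_x + 20·cos43° = 0 → B_x = -14.63 kN.
ΣF_y = 0: B_y − 20·sin43° − 70 = 0 → B_y = 83.64 kN.
ΣM about B: M_B − 20·sin43°·5.9 − 70·3.8 = 0 → M_B = 346.5 kN·m.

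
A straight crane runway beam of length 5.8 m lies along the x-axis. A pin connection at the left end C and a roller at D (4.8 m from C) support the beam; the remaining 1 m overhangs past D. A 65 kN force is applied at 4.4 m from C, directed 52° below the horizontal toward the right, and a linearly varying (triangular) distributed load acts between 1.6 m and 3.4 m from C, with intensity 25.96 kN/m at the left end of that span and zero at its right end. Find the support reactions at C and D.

C_x = -40.02 kN, C_y = 16.92 kN, D_y = 57.66 kN

Resultant of the triangular load: ½ × 25.96 × 1.8 = 23.364 kN, acting at 2.2 m from C (one-third of the span from the peak).
ΣM about C: D_y·4.8 − 65·sin52°·4.4 − (½·25.96·1.8)·2.2 = 0 → D_y = 276.772/4.8 = 57.6608 ≈ 57.66 kN.
ΣF_y = 0: C_y + 57.6608 − 65·sin52° − ½·25.96·1.8 = 0 → C_y = 16.92 kN.
ΣF_x = 0: C_x + 65·cos52° = 0 → C_x = -40.02 kN.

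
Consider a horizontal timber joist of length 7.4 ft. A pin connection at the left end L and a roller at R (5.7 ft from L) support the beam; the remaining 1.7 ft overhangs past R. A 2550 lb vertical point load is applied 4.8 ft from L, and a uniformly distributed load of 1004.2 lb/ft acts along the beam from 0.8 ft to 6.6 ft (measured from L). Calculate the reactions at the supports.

Resultant of the distributed load: 1004.2 × 5.8 = 5824.36 lb at 3.7 ft from L.
ΣM about L: R_y·5.7 − 2550·4.8 − (1004.2·5.8)·3.7 = 0 → R_y = 33790.132/5.7 = 5928.09 ≈ 5928 lb.
ΣF_y = 0: L_y + 5928.09 − 2550 − 1004.2·5.8 = 0 → L_y = 2446 lb.
ΣF_x = 0: no horizontal applied forces, so L_x = 0.

L_x = 0, L_y = 2446 lb, R_y = 5928 lb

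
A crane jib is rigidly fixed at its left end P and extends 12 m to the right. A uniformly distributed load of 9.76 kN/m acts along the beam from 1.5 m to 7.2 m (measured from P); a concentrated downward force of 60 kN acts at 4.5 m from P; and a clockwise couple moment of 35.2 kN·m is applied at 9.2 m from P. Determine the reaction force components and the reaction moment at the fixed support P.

Resultant of the distributed load: 9.76 × 5.7 = 55.632 kN at 4.35 m from P.
ΣF_x = 0: P_x = 0.
ΣF_y = 0: P_y − 9.76·5.7 − 60 = 0 → P_y = 115.6 kN.
ΣM about P: M_P − (9.76·5.7)·4.35 − 60·4.5 − 35.2 = 0 → M_P = 547.2 kN·m.

P_x = 0, P_y = 115.6 kN, M_P = 547.2 kN·m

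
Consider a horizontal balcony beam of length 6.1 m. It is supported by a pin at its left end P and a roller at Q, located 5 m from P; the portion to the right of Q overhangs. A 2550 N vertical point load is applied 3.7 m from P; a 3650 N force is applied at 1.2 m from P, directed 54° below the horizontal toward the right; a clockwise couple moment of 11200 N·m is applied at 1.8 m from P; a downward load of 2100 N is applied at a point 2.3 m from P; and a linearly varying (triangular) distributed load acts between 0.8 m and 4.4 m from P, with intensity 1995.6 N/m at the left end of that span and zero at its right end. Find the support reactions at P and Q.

P_x = -2145 N, P_y = 3956 N, Q_y = 7239 N

Resultant of the triangular load: ½ × 1995.6 × 3.6 = 3592.08 N, acting at 2 m from P (one-third of the span from the peak).
Moments about P: Q_y·5 − 2550·3.7 − 3650·sin54°·1.2 − 11200 − 2100·2.3 − (½·1995.6·3.6)·2 = 0 → Q_y = 36192.7/5 = 7238.54 ≈ 7239 N.
ΣF_y = 0: P_y + 7238.54 − 2550 − 3650·sin54° − 2100 − ½·1995.6·3.6 = 0 → P_y = 3956 N.
ΣF_x = 0: P_x + 3650·cos54° = 0 → P_x = -2145 N.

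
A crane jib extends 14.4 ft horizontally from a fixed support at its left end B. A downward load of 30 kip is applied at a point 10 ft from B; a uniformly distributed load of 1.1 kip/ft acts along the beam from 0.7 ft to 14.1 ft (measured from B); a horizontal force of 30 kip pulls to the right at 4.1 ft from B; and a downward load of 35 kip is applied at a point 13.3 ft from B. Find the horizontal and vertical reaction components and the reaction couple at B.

B_x = -30.00 kip, B_y = 79.74 kip, M_B = 874.6 kip·ft

Resultant of the distributed load: 1.1 × 13.4 = 14.74 kip at 7.4 ft from B.
ΣF_x = 0: B_x + 30 = 0 → B_x = -30.00 kip.
ΣF_y = 0: B_y − 30 − 1.1·13.4 − 35 = 0 → B_y = 79.74 kip.
ΣM about B: M_B − 30·10 − (1.1·13.4)·7.4 − 35·13.3 = 0 → M_B = 874.6 kip·ft.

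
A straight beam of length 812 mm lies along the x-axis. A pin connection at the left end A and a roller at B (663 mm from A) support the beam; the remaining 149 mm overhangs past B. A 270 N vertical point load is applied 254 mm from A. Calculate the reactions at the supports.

Moments about A: B_y·663 − 270·254 = 0 → B_y = 68580/663 = 103.439 ≈ 103.4 N.
ΣF_y = 0: A_y + 103.439 − 270 = 0 → A_y = 166.6 N.
ΣF_x = 0: no horizontal applied forces, so A_x = 0.

A_x = 0, A_y = 166.6 N, B_y = 103.4 N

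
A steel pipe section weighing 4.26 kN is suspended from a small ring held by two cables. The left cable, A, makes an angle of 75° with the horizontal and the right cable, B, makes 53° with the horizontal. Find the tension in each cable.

ΣF_x = 0: −T_A·cos75° + T_B·cos53° = 0 → T_B = 0.430064·T_A.
ΣF_y = 0: T_A·sin75° + T_B·sin53° = 4.26.
Substitute: T_A·(0.965926 + 0.430064·0.798636) = 4.26 → T_A = 3.25342 ≈ 3.253 kN.
Then T_B = 0.430064 × 3.25342 = 1.399 kN.

T_A = 3.253 kN, T_B = 1.399 kN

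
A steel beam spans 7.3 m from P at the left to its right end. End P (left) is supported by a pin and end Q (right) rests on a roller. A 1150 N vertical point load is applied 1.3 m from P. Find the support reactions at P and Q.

ΣM about P: Q_y·7.3 − 1150·1.3 = 0 → Q_y = 1495/7.3 = 204.795 ≈ 204.8 N.
ΣF_y = 0: P_y + 204.795 − 1150 = 0 → P_y = 945.2 N.
ΣF_x = 0: no horizontal applied forces, so P_x = 0.

P_x = 0, P_y = 945.2 N, Q_y = 204.8 N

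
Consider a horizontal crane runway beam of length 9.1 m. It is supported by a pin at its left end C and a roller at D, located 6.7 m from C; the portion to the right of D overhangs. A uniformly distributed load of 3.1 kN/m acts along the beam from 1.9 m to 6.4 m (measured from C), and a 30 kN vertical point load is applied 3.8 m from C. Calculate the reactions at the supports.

Resultant of the distributed load: 3.1 × 4.5 = 13.95 kN at 4.15 m from C.
Moments about C: D_y·6.7 − (3.1·4.5)·4.15 − 30·3.8 = 0 → D_y = 171.8925/6.7 = 25.6556 ≈ 25.66 kN.
ΣF_y = 0: C_y + 25.6556 − 3.1·4.5 − 30 = 0 → C_y = 18.29 kN.
ΣF_x = 0: no horizontal applied forces, so C_x = 0.

C_x = 0, C_y = 18.29 kN, D_y = 25.66 kN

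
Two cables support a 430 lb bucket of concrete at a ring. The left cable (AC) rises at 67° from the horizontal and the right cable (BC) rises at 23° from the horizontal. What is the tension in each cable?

ΣF_x = 0: −T_AC·cos67° + T_BC·cos23° = 0 → T_BC = 0.424475·T_AC.
ΣF_y = 0: T_AC·sin67° + T_BC·sin23° = 430.
Substitute: T_AC·(0.920505 + 0.424475·0.390731) = 430 → T_AC = 395.817 ≈ 395.8 lb.
Then T_BC = 0.424475 × 395.817 = 168.0 lb.

T_AC = 395.8 lb, T_BC = 168.0 lb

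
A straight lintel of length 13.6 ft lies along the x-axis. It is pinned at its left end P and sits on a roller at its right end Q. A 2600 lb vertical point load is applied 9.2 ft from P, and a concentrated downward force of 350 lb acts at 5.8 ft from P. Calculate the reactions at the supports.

P_x = 0, P_y = 1042 lb, Q_y = 1908 lb

Moments about P: Q_y·13.6 − 2600·9.2 − 350·5.8 = 0 → Q_y = 25950/13.6 = 1908.09 ≈ 1908 lb.
ΣF_y = 0: P_y + 1908.09 − 2600 − 350 = 0 → P_y = 1042 lb.
ΣF_x = 0: no horizontal applied forces, so P_x = 0.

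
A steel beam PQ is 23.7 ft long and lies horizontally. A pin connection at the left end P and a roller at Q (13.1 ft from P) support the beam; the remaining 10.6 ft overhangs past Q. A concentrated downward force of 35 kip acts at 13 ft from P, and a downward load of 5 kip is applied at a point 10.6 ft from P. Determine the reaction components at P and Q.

Taking moments about P: Q_y·13.1 − 35·13 − 5·10.6 = 0 → Q_y = 508/13.1 = 38.7786 ≈ 38.78 kip.
ΣF_y = 0: P_y + 38.7786 − 35 − 5 = 0 → P_y = 1.221 kip.
ΣF_x = 0: no horizontal applied forces, so P_x = 0.

P_x = 0, P_y = 1.221 kip, Q_y = 38.78 kip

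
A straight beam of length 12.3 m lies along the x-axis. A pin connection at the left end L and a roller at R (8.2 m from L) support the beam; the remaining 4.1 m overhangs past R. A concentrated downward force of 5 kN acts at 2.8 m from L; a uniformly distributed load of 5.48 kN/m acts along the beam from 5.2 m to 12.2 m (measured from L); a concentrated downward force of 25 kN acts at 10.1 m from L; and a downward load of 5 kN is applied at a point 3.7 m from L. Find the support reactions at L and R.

Resultant of the distributed load: 5.48 × 7 = 38.36 kN at 8.7 m from L.
Taking moments about L: R_y·8.2 − 5·2.8 − (5.48·7)·8.7 − 25·10.1 − 5·3.7 = 0 → R_y = 618.732/8.2 = 75.4551 ≈ 75.46 kN.
ΣF_y = 0: L_y + 75.4551 − 5 − 5.48·7 − 25 − 5 = 0 → L_y = -2.095 kN.
ΣF_x = 0: no horizontal applied forces, so L_x = 0.

L_x = 0, L_y = -2.095 kN, R_y = 75.46 kN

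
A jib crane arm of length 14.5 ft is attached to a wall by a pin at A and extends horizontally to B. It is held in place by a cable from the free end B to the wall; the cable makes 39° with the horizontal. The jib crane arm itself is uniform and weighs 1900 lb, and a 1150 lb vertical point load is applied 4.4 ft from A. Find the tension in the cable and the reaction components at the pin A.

ΣM about A: T·sin39°·14.5 − 1900·7.25 − 1150·4.4 = 0 → T = 18835/(14.5·0.62932) = 2064.08 ≈ 2064 lb.
ΣF_x = 0: A_x − T·cos39° = 0 → A_x = 2064.08 × 0.777146 = 1604 lb.
ΣF_y = 0: A_y + T·sin39° − 1900 − 1150 = 0 → A_y = 3050 − 2064.08 × 0.62932 = 1751 lb.

T = 2064 lb, A_x = 1604 lb, A_y = 1751 lb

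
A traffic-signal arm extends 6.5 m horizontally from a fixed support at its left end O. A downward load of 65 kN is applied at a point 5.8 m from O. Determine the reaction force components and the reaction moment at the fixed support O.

O_x = 0, O_y = 65.00 kN, M_O = 377.0 kN·m

ΣF_x = 0: O_x = 0.
ΣF_y = 0: O_y − 65 = 0 → O_y = 65.00 kN.
ΣM about O: M_O − 65·5.8 = 0 → M_O = 377.0 kN·m.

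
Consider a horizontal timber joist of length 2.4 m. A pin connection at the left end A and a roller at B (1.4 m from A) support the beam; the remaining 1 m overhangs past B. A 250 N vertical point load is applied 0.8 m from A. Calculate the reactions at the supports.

Moments about A: B_y·1.4 − 250·0.8 = 0 → B_y = 200/1.4 = 142.857 ≈ 142.9 N.
ΣF_y = 0: A_y + 142.857 − 250 = 0 → A_y = 107.1 N.
ΣF_x = 0: no horizontal applied forces, so A_x = 0.

A_x = 0, A_y = 107.1 N, B_y = 142.9 N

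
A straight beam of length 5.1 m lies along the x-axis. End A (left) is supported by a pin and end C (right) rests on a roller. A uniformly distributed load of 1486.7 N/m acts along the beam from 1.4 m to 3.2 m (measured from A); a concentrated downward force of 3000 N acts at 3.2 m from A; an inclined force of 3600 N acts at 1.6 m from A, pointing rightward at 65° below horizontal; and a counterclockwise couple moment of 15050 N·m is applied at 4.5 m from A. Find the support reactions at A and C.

A_x = -1521 N, A_y = 7777 N, C_y = 1162 N

Resultant of the distributed load: 1486.7 × 1.8 = 2676.06 N at 2.3 m from A.
ΣM about A: C_y·5.1 − (1486.7·1.8)·2.3 − 3000·3.2 − 3600·sin65°·1.6 + 15050 = 0 → C_y = 5925.27/5.1 = 1161.82 ≈ 1162 N.
ΣF_y = 0: A_y + 1161.82 − 1486.7·1.8 − 3000 − 3600·sin65° = 0 → A_y = 7777 N.
ΣF_x = 0: A_x + 3600·cos65° = 0 → A_x = -1521 N.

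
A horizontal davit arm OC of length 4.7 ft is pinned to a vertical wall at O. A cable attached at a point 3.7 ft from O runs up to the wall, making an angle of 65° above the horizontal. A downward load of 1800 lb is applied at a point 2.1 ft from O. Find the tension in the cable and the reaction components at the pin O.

T = 1127 lb, O_x = 476.4 lb, O_y = 778.4 lb

ΣM about O: T·sin65°·3.7 − 1800·2.1 = 0 → T = 3780/(3.7·0.906308) = 1127.23 ≈ 1127 lb.
ΣF_x = 0: O_x − T·cos65° = 0 → O_x = 1127.23 × 0.422618 = 476.4 lb.
ΣF_y = 0: O_y + T·sin65° − 1800 = 0 → O_y = 1800 − 1127.23 × 0.906308 = 778.4 lb.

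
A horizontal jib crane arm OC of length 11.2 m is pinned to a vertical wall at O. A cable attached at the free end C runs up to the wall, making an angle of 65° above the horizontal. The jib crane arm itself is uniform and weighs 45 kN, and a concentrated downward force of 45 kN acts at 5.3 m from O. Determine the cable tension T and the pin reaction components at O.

T = 48.32 kN, O_x = 20.42 kN, O_y = 46.21 kN

ΣM about O: T·sin65°·11.2 − 45·5.6 − 45·5.3 = 0 → T = 490.5/(11.2·0.906308) = 48.322 ≈ 48.32 kN.
ΣF_x = 0: O_x − T·cos65° = 0 → O_x = 48.322 × 0.422618 = 20.42 kN.
ΣF_y = 0: O_y + T·sin65° − 45 − 45 = 0 → O_y = 90 − 48.322 × 0.906308 = 46.21 kN.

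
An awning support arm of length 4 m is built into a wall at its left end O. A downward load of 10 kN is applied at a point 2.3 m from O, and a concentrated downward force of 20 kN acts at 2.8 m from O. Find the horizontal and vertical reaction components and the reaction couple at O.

ΣF_x = 0: O_x = 0.
ΣF_y = 0: O_y − 10 − 20 = 0 → O_y = 30.00 kN.
ΣM about O: M_O − 10·2.3 − 20·2.8 = 0 → M_O = 79.00 kN·m.

O_x = 0, O_y = 30.00 kN, M_O = 79.00 kN·m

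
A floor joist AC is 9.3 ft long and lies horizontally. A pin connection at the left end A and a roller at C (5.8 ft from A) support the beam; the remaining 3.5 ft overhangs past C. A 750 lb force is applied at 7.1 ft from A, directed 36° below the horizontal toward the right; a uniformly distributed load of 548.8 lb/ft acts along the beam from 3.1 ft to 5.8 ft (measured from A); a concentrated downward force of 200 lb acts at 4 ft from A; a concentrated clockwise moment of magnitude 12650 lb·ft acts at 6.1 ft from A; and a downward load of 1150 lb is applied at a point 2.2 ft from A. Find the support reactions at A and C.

A_x = -606.8 lb, A_y = -1159 lb, C_y = 4432 lb

Resultant of the distributed load: 548.8 × 2.7 = 1481.76 lb at 4.45 ft from A.
ΣM about A: C_y·5.8 − 750·sin36°·7.1 − (548.8·2.7)·4.45 − 200·4 − 12650 − 1150·2.2 = 0 → C_y = 25703.8/5.8 = 4431.69 ≈ 4432 lb.
ΣF_y = 0: A_y + 4431.69 − 750·sin36° − 548.8·2.7 − 200 − 1150 = 0 → A_y = -1159 lb.
ΣF_x = 0: A_x + 750·cos36° = 0 → A_x = -606.8 lb.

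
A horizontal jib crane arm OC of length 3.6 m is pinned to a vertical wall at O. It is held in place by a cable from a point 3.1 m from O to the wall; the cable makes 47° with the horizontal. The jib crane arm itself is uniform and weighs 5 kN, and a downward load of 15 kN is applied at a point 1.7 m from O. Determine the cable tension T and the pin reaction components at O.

ΣM about O: T·sin47°·3.1 − 5·1.8 − 15·1.7 = 0 → T = 34.5/(3.1·0.731354) = 15.217 ≈ 15.22 kN.
ΣF_x = 0: O_x − T·cos47° = 0 → O_x = 15.217 × 0.681998 = 10.38 kN.
ΣF_y = 0: O_y + T·sin47° − 5 − 15 = 0 → O_y = 20 − 15.217 × 0.731354 = 8.871 kN.

T = 15.22 kN, O_x = 10.38 kN, O_y = 8.871 kN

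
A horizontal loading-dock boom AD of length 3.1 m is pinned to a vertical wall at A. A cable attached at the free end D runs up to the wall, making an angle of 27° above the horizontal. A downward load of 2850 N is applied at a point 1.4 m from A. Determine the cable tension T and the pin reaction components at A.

ΣM about A: T·sin27°·3.1 − 2850·1.4 = 0 → T = 3990/(3.1·0.45399) = 2835.08 ≈ 2835 N.
ΣF_x = 0: A_x − T·cos27° = 0 → A_x = 2835.08 × 0.891007 = 2526 N.
ΣF_y = 0: A_y + T·sin27° − 2850 = 0 → A_y = 2850 − 2835.08 × 0.45399 = 1563 N.

T = 2835 N, A_x = 2526 N, A_y = 1563 N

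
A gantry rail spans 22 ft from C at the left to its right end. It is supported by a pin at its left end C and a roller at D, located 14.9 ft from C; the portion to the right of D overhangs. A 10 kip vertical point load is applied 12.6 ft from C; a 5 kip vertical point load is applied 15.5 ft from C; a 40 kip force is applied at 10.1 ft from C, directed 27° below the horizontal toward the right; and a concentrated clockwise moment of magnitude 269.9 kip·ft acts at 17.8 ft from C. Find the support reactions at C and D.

Moments about C: D_y·14.9 − 10·12.6 − 5·15.5 − 40·sin27°·10.1 − 269.9 = 0 → D_y = 656.812/14.9 = 44.0813 ≈ 44.08 kip.
ΣF_y = 0: C_y + 44.0813 − 10 − 5 − 40·sin27° = 0 → C_y = -10.92 kip.
ΣF_x = 0: C_x + 40·cos27° = 0 → C_x = -35.64 kip.

C_x = -35.64 kip, C_y = -10.92 kip, D_y = 44.08 kip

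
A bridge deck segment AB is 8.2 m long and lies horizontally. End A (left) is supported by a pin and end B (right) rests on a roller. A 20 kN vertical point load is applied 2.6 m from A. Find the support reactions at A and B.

ΣM about A: B_y·8.2 − 20·2.6 = 0 → B_y = 52/8.2 = 6.34146 ≈ 6.341 kN.
ΣF_y = 0: A_y + 6.34146 − 20 = 0 → A_y = 13.66 kN.
ΣF_x = 0: no horizontal applied forces, so A_x = 0.

A_x = 0, A_y = 13.66 kN, B_y = 6.341 kN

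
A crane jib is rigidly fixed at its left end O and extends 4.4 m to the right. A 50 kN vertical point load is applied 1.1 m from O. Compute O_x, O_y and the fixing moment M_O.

ΣF_x = 0: O_x = 0.
ΣF_y = 0: O_y − 50 = 0 → O_y = 50.00 kN.
ΣM about O: M_O − 50·1.1 = 0 → M_O = 55.00 kN·m.

O_x = 0, O_y = 50.00 kN, M_O = 55.00 kN·m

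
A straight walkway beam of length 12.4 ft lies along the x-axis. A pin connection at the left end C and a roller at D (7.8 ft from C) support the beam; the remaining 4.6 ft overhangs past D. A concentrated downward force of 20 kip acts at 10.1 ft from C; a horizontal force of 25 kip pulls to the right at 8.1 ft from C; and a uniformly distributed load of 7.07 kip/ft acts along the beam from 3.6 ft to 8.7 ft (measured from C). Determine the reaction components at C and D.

C_x = -25.00 kip, C_y = 1.730 kip, D_y = 54.33 kip

Resultant of the distributed load: 7.07 × 5.1 = 36.057 kip at 6.15 ft from C.
Moments about C: D_y·7.8 − 20·10.1 − (7.07·5.1)·6.15 = 0 → D_y = 423.75055/7.8 = 54.327 ≈ 54.33 kip.
ΣF_y = 0: C_y + 54.327 − 20 − 7.07·5.1 = 0 → C_y = 1.730 kip.
ΣF_x = 0: C_x + 25 = 0 → C_x = -25.00 kip.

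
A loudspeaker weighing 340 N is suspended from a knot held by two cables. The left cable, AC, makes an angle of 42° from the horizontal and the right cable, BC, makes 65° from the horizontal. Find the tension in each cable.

T_AC = 150.3 N, T_BC = 264.2 N

ΣF_x = 0: −T_AC·cos42° + T_BC·cos65° = 0 → T_BC = 1.75843·T_AC.
ΣF_y = 0: T_AC·sin42° + T_BC·sin65° = 340.
Substitute: T_AC·(0.669131 + 1.75843·0.906308) = 340 → T_AC = 150.256 ≈ 150.3 N.
Then T_BC = 1.75843 × 150.256 = 264.2 N.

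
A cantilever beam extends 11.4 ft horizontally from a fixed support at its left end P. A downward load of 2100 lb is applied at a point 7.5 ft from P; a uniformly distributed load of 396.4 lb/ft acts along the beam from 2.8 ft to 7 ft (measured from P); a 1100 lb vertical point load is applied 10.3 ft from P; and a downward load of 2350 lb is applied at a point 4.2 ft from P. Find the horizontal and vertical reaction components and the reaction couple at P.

P_x = 0, P_y = 7215 lb, M_P = 45110 lb·ft

Resultant of the distributed load: 396.4 × 4.2 = 1664.88 lb at 4.9 ft from P.
ΣF_x = 0: P_x = 0.
ΣF_y = 0: P_y − 2100 − 396.4·4.2 − 1100 − 2350 = 0 → P_y = 7215 lb.
ΣM about P: M_P − 2100·7.5 − (396.4·4.2)·4.9 − 1100·10.3 − 2350·4.2 = 0 → M_P = 45110 lb·ft.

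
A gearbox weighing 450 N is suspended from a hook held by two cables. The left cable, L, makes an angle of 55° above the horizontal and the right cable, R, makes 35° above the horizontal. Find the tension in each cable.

T_L = 368.6 N, T_R = 258.1 N

ΣF_x = 0: −T_L·cos55° + T_R·cos35° = 0 → T_R = 0.700208·T_L.
ΣF_y = 0: T_L·sin55° + T_R·sin35° = 450.
Substitute: T_L·(0.819152 + 0.700208·0.573576) = 450 → T_L = 368.618 ≈ 368.6 N.
Then T_R = 0.700208 × 368.618 = 258.1 N.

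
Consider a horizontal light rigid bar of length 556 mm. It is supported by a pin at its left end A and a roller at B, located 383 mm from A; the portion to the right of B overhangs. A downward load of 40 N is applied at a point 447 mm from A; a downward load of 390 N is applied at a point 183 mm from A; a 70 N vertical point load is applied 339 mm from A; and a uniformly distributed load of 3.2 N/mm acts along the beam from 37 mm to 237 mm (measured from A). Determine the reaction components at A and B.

Resultant of the distributed load: 3.2 × 200 = 640 N at 137 mm from A.
Moments about A: B_y·383 − 40·447 − 390·183 − 70·339 − (3.2·200)·137 = 0 → B_y = 200660/383 = 523.916 ≈ 523.9 N.
ΣF_y = 0: A_y + 523.916 − 40 − 390 − 70 − 3.2·200 = 0 → A_y = 616.1 N.
ΣF_x = 0: no horizontal applied forces, so A_x = 0.

A_x = 0, A_y = 616.1 N, B_y = 523.9 N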